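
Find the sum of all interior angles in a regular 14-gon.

The sum of interior angles of an n-sided polygon is (n - 2) * 180.
For n = 14: (14 - 2) * 180 = 12 * 180 = 2160 degrees.

2160 degrees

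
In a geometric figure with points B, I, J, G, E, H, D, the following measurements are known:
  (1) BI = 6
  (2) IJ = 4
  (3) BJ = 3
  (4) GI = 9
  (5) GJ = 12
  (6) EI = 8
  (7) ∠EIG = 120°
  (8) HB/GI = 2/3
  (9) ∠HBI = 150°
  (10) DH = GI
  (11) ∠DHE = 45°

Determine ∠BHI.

From the given relations: HB = 2/3·GI = 2/3·9 = 6.
Step 1: By the law of cosines on triangle HBI: HI² = 6² + 6² − 2·6·6·cos(150°) = 134.35, so HI ≈ 11.59.
Step 2: By the inverse law of cosines on triangle BHI: cos(∠BHI) = (6² + 11.59² − 6²) / (2·6·11.59) = 134.35/139.09 = 0.9659, so ∠BHI = 15°.

Therefore, the measure of angle ∠BHI = 15°.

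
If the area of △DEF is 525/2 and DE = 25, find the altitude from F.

height = 2 * 525/2 / 25 = 21

21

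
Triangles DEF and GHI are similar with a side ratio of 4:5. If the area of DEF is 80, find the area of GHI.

Area ratio = (4/5)^2 = 16/25. Area of GHI = 80 * 25/16 = 125.

125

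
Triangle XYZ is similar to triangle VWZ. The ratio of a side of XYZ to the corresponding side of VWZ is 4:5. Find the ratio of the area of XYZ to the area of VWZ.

Area scales with the square of linear dimensions. If every length is multiplied by 4/5, then the area is multiplied by (4/5)^2 = 16/25.
The area ratio is 16:25.

16:25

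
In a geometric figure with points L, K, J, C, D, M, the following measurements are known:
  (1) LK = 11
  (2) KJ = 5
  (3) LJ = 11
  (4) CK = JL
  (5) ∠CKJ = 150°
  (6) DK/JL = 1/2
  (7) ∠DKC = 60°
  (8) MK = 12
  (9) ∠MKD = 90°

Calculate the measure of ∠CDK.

From the given relations: DK = 1/2·JL = 1/2·11 ≈ 5.5; CK = JL = 11.
Step 1: By the law of cosines on triangle DKC: DC² = 5.5² + 11² − 2·5.5·11·cos(60°) = 90.75, so DC ≈ 9.53.
Step 2: By the inverse law of cosines on triangle CDK: cos(∠CDK) = (9.53² + 5.5² − 11²) / (2·9.53·5.5) = 0/104.79 = 0, so ∠CDK = 90°.

Therefore, the measure of angle ∠CDK = 90°.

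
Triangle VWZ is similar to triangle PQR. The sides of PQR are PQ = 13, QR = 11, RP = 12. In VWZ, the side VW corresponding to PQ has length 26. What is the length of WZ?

Since the triangles are similar, the ratio of corresponding sides is constant.
Scale factor k = VW / PQ = 26 / 13 = 2
WZ = k * QR = 2 * 11 = 22

22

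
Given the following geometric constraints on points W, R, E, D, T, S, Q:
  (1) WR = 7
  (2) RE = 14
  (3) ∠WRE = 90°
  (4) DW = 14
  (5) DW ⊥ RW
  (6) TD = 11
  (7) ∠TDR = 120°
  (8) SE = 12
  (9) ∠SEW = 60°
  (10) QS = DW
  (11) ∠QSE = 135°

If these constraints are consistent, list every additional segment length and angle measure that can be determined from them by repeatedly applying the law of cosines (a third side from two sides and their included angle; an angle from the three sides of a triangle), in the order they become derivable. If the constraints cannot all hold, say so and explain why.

The constraints are consistent. Derivable facts, in order:
After 1 step:
- EQ ≈ 24.03
- RD = 7·√5
- WE = 7·√5
After 2 steps:
- RT ≈ 23.2
- WS ≈ 14.18
- ∠DRW = 63.43°
- ∠EQS = 20.68°
- ∠EWR = 63.43°
- ∠QES = 24.32°
- ∠RDW = 26.57°
- ∠REW = 26.57°
After 3 steps:
- ∠DRT = 24.25°
- ∠DTR = 35.75°
- ∠ESW = 72.89°
- ∠EWS = 47.11°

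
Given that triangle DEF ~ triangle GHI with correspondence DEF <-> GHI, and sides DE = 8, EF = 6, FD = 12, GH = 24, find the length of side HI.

Since the triangles are similar, the ratio of corresponding sides is constant.
Scale factor k = GH / DE = 24 / 8 = 3
HI = k * EF = 3 * 6 = 18

18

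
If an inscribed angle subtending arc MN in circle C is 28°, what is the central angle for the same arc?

By the inscribed angle theorem, the central angle is twice the inscribed angle.
Central angle = 2 × 28° = 56°

56°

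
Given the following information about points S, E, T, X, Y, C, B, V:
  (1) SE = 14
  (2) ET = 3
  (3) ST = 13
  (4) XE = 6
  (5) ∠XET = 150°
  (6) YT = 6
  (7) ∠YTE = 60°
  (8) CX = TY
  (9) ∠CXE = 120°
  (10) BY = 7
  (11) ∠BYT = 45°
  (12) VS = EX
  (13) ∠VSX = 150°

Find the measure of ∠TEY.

Step 1: By the law of cosines on triangle ETY: EY² = 3² + 6² − 2·3·6·cos(60°) = 27, so EY = 3·√3.
Step 2: By the inverse law of cosines on triangle TEY: cos(∠TEY) = (3² + (3·√3)² − 6²) / (2·3·3·√3) = 0/31.18 = 0, so ∠TEY = 90°.

Therefore, the measure of angle ∠TEY = 90°.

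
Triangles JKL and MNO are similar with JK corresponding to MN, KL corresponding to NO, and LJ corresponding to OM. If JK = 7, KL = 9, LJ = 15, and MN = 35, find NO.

Similar triangles have proportional sides. Setting up the proportion:
MN / JK = NO / KL
35 / 7 = NO / 9
NO = 9 * 35 / 7 = 45.

45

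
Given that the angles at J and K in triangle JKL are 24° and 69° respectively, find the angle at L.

The interior angles sum to 180°: angle L = 180 - 24 - 69 = 87°.
The triangle is acute (angles 24°, 69°, 87°).

87 degrees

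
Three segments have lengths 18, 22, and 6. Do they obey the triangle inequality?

For three segments to close into a triangle, no single side can be as long as the other two combined.
The longest side is 22, and 6 + 18 = 24 > 22.
A triangle can be formed.

Yes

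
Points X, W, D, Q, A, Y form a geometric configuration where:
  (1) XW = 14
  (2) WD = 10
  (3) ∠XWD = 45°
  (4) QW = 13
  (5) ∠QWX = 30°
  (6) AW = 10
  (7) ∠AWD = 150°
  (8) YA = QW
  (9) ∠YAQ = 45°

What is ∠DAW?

Step 1: By the law of cosines on triangle AWD: AD² = 10² + 10² − 2·10·10·cos(150°) = 373.21, so AD ≈ 19.32.
Step 2: By the inverse law of cosines on triangle DAW: cos(∠DAW) = (19.32² + 10² − 10²) / (2·19.32·10) = 373.21/386.37 = 0.9659, so ∠DAW = 15°.

Therefore, the measure of angle ∠DAW = 15°.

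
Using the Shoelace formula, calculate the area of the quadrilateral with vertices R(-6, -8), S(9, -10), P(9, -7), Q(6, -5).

The Shoelace formula works by pairing each vertex with the next (cycling back to the first).
For each pair, compute x_i*y_(i+1) - x_(i+1)*y_i:
  (-6*-10 - 9*-8) = 132
  (9*-7 - 9*-10) = 27
  (9*-5 - 6*-7) = -3
  (6*-8 - -6*-5) = -78
Taking half the absolute value of the total: Area = (1/2)(78) = 39.

39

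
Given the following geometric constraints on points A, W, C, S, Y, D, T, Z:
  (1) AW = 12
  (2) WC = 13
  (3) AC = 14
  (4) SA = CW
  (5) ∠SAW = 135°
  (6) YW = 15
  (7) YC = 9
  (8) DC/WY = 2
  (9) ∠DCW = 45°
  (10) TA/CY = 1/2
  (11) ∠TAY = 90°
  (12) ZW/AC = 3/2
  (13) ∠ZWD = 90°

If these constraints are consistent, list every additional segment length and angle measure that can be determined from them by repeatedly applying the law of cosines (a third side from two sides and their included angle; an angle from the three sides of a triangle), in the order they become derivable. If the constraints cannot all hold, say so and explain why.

The constraints are consistent. Derivable facts, in order:
After 1 step:
- WD ≈ 22.75
- WS ≈ 23.1
- ∠ACW = 52.62°
- ∠AWC = 67.98°
- ∠CAW = 59.41°
- ∠CWY = 36.62°
- ∠CYW = 59.51°
- ∠WCY = 83.87°
After 2 steps:
- DZ ≈ 30.96
- ∠ASW = 21.55°
- ∠AWS = 23.45°
- ∠CDW = 23.83°
- ∠CWD = 111.17°
After 3 steps:
- ∠DZW = 47.29°
- ∠WDZ = 42.71°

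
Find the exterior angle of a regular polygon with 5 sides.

Each exterior angle of a regular n-gon is 360 / n.
For n = 5: 360 / 5 = 72 degrees.

72 degrees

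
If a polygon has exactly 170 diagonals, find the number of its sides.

Using d = n(n - 3)/2, we solve 170 = n(n - 3)/2.
So n(n - 3) = 340.
Testing n = 20: 20 * 17 = 340 = 340. Correct.
The polygon has 20 sides.

20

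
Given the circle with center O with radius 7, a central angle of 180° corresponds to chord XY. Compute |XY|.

Chord = 2(7) sin(90°) = 14

14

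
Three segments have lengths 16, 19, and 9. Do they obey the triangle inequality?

Check all three triangle inequalities:
16 + 19 = 35 > 9 ✓
16 + 9 = 25 > 19 ✓
19 + 9 = 28 > 16 ✓
All conditions hold, so these sides form a valid triangle.

Yes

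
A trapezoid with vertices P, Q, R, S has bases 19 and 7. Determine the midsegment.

midsegment = (19 + 7) / 2 = 26 / 2 = 13

13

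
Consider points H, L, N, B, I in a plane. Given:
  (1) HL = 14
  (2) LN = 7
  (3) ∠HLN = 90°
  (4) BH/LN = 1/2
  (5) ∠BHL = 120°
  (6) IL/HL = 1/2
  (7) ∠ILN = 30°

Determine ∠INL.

From the given relations: IL = 1/2·HL = 1/2·14 = 7.
Step 1: By the law of cosines on triangle NLI: NI² = 7² + 7² − 2·7·7·cos(30°) = 13.13, so NI ≈ 3.62.
Step 2: By the inverse law of cosines on triangle INL: cos(∠INL) = (3.62² + 7² − 7²) / (2·3.62·7) = 13.13/50.73 = 0.2588, so ∠INL = 75°.

Therefore, the measure of angle ∠INL = 75°.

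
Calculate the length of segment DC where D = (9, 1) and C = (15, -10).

d = sqrt((15 - 9)^2 + (-10 - 1)^2)
d = sqrt(6^2 + -11^2)
d = sqrt(36 + 121)
d = sqrt(157)

sqrt(157)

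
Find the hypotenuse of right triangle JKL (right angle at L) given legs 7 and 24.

In a right triangle, the square of the hypotenuse equals the sum of the squares of the two legs.
The legs are 7 and 24, so the hypotenuse = sqrt(49 + 576) = sqrt(625) = 25.

25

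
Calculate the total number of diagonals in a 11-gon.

The number of diagonals in an n-gon is n(n - 3)/2.
For n = 11: 11(11 - 3)/2 = 11 × 8 / 2 = 44.

44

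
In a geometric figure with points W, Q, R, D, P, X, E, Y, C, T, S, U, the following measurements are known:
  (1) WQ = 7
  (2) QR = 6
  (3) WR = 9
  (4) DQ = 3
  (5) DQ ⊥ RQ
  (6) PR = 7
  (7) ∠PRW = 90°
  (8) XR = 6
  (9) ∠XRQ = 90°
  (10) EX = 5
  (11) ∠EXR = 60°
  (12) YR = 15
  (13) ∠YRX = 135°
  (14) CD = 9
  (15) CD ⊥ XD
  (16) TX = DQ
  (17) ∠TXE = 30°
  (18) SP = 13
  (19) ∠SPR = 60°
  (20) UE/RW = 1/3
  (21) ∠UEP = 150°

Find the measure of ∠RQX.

Step 1: By the law of cosines on triangle QRX: QX² = 6² + 6² − 2·6·6·cos(90°) = 72, so QX = 6·√2.
Step 2: By the inverse law of cosines on triangle RQX: cos(∠RQX) = (6² + (6·√2)² − 6²) / (2·6·6·√2) = 72/101.82 = 0.7071, so ∠RQX = 45°.

Therefore, the measure of angle ∠RQX = 45°.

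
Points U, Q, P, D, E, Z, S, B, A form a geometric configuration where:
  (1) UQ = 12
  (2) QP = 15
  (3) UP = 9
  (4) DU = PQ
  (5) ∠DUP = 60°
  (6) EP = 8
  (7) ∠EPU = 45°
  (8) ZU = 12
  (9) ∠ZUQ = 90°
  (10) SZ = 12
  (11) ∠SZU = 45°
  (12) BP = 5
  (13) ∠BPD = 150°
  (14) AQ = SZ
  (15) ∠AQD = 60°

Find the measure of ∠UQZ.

Step 1: By the law of cosines on triangle QUZ: QZ² = 12² + 12² − 2·12·12·cos(90°) = 288, so QZ = 12·√2.
Step 2: By the inverse law of cosines on triangle UQZ: cos(∠UQZ) = (12² + (12·√2)² − 12²) / (2·12·12·√2) = 288/407.29 = 0.7071, so ∠UQZ = 45°.

Therefore, the measure of angle ∠UQZ = 45°.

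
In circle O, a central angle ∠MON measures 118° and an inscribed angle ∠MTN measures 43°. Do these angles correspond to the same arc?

By the inscribed angle theorem, the inscribed angle for a central angle of 118° should be 118° / 2 = 59°.
The given inscribed angle is 43°, which does not equal 59°.
Therefore, no, they do not correspond to the same arc.

No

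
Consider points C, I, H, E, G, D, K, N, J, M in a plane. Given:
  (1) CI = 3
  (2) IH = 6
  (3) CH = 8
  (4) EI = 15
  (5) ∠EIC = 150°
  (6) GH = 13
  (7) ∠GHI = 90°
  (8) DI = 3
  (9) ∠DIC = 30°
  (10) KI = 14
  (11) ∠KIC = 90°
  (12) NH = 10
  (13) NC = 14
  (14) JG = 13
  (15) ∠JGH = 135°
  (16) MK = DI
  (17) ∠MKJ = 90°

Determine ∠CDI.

Step 1: By the law of cosines on triangle DIC: DC² = 3² + 3² − 2·3·3·cos(30°) = 2.41, so DC ≈ 1.55.
Step 2: By the inverse law of cosines on triangle CDI: cos(∠CDI) = (1.55² + 3² − 3²) / (2·1.55·3) = 2.41/9.32 = 0.2588, so ∠CDI = 75°.

Therefore, the measure of angle ∠CDI = 75°.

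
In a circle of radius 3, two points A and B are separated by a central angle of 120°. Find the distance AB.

Chord = 2(3) sin(60°) = 3*sqrt(3)

3*sqrt(3)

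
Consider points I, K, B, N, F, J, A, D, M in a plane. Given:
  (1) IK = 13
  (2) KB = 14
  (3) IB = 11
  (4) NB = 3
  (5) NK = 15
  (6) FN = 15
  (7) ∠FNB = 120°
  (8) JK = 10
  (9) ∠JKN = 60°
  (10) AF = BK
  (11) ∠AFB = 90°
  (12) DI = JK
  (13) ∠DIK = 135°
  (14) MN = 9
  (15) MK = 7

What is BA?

From the given relations: AF = BK = 14.
Step 1: By the law of cosines on triangle BNF: BF² = 3² + 15² − 2·3·15·cos(120°) = 279, so BF = 3·√31.
Step 2: By the law of cosines on triangle BFA: BA² = (3·√31)² + 14² − 2·3·√31·14·cos(90°) = 475, so BA = 5·√19.

Therefore, the length of BA = 5·√19.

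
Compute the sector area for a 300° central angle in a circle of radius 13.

Sector area = π(13²)(5/6) = 845*pi/6

845*pi/6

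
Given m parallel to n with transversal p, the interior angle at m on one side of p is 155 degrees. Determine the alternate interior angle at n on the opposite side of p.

Alternate interior angles formed by parallel lines and a transversal are equal.
The given angle is 155 degrees.
The alternate interior angle = 155 degrees.

155 degrees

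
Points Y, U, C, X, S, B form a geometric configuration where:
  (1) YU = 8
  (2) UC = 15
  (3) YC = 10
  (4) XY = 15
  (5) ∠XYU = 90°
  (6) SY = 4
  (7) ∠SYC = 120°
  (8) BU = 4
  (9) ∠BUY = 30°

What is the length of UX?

Step 1: By the law of cosines on triangle UYX: UX² = 8² + 15² − 2·8·15·cos(90°) = 289, so UX = 17.

Therefore, the length of UX = 17.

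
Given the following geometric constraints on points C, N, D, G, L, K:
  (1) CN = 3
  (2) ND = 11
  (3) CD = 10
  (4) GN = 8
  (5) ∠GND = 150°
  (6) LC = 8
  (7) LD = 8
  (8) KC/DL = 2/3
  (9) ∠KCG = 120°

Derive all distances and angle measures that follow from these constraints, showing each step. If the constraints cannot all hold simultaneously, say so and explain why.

The constraints are consistent.

From the given relations:
  KC = 2/3·DL = 2/3·8 ≈ 5.33

Step 1: From DN = 11, NG = 8, and ∠DNG = 150°, by the law of cosines:
  DG² = DN² + NG² - 2·DN·NG·cos(150°) = 121 + 64 + 152.4 = 337.4
  DG ≈ 18.37

Step 2: From CD = 10, CL = 8, DL = 8, by the inverse law of cosines:
  cos(∠DCL) = (CD² + CL² - DL²) / (2·CD·CL)
  ∠DCL = 51.32°

Step 3: From CD = 10, CN = 3, DN = 11, by the inverse law of cosines:
  cos(∠DCN) = (CD² + CN² - DN²) / (2·CD·CN)
  ∠DCN = 101.54°

Step 4: From NC = 3, ND = 11, CD = 10, by the inverse law of cosines:
  cos(∠CND) = (NC² + ND² - CD²) / (2·NC·ND)
  ∠CND = 62.96°

Step 5: From DC = 10, DL = 8, CL = 8, by the inverse law of cosines:
  cos(∠CDL) = (DC² + DL² - CL²) / (2·DC·DL)
  ∠CDL = 51.32°

Step 6: From DC = 10, DN = 11, CN = 3, by the inverse law of cosines:
  cos(∠CDN) = (DC² + DN² - CN²) / (2·DC·DN)
  ∠CDN = 15.5°

Step 7: From LC = 8, LD = 8, CD = 10, by the inverse law of cosines:
  cos(∠CLD) = (LC² + LD² - CD²) / (2·LC·LD)
  ∠CLD = 77.36°

Step 8: From DG = 18.37, DN = 11, GN = 8, by the inverse law of cosines:
  cos(∠GDN) = (DG² + DN² - GN²) / (2·DG·DN)
  ∠GDN = 12.58°

Step 9: From GD = 18.37, GN = 8, DN = 11, by the inverse law of cosines:
  cos(∠DGN) = (GD² + GN² - DN²) / (2·GD·GN)
  ∠DGN = 17.42°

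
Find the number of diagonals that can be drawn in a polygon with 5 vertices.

Each of the 5 vertices connects to 2 non-adjacent vertices via diagonals.
Total connections = 5 × 2 = 10, but each diagonal is counted twice.
Number of diagonals = 10 / 2 = 5.

5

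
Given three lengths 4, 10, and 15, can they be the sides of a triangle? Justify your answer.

The longest side is 15. The other two sides sum to 4 + 10 = 14.
Since 14 ≤ 15, the two shorter sides cannot reach around to close the triangle.

No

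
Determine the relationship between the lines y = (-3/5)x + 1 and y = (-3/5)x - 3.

Slope of line 1: m1 = -3/5
Slope of line 2: m2 = -3/5
m1 = m2, so the lines are parallel.

Parallel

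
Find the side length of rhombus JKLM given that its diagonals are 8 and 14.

The diagonals of a rhombus bisect each other at right angles.
Half-diagonals: 8/2 = 4 and 14/2 = 7
side = sqrt(4^2 + 7^2)
side = sqrt(16 + 49)
side = sqrt(65)

sqrt(65)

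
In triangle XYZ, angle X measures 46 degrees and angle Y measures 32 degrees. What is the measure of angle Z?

The interior angles sum to 180°: angle Z = 180 - 46 - 32 = 102°.
The triangle is obtuse (angles 46°, 32°, 102°).

102 degrees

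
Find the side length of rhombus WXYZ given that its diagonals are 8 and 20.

In a rhombus, the diagonals bisect each other perpendicularly, creating four congruent right triangles.
Each triangle has legs 4 (half of 8) and 10 (half of 20).
The hypotenuse of each right triangle is a side of the rhombus:
side = sqrt(4^2 + 10^2) = sqrt(116) = 2*sqrt(29)

2*sqrt(29)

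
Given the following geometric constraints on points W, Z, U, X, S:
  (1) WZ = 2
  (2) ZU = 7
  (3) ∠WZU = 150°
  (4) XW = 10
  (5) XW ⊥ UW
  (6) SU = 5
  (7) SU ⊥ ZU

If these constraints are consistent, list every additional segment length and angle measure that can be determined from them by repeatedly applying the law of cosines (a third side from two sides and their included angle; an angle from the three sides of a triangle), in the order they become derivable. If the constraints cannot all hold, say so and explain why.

The constraints are consistent. Derivable facts, in order:
After 1 step:
- WU ≈ 8.79
- ZS = √74
After 2 steps:
- UX ≈ 13.31
- ∠SZU = 35.54°
- ∠USZ = 54.46°
- ∠UWZ = 23.47°
- ∠WUZ = 6.53°
After 3 steps:
- ∠UXW = 41.31°
- ∠WUX = 48.69°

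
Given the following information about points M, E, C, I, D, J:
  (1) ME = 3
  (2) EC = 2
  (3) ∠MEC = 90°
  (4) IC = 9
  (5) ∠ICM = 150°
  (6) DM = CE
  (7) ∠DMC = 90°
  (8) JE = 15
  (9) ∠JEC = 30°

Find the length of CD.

From the given relations: DM = CE = 2.
Step 1: By the law of cosines on triangle CEM: CM² = 2² + 3² − 2·2·3·cos(90°) = 13, so CM = √13.
Step 2: By the law of cosines on triangle CMD: CD² = √13² + 2² − 2·√13·2·cos(90°) = 17, so CD = √17.

Therefore, the length of CD = √17.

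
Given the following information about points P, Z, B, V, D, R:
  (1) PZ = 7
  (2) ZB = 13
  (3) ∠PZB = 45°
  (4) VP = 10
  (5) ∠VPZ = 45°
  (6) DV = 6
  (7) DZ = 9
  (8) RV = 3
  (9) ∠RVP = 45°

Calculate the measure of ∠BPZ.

Step 1: By the law of cosines on triangle PZB: PB² = 7² + 13² − 2·7·13·cos(45°) = 89.31, so PB ≈ 9.45.
Step 2: By the inverse law of cosines on triangle BPZ: cos(∠BPZ) = (9.45² + 7² − 13²) / (2·9.45·7) = -30.69/132.3 = -0.232, so ∠BPZ = 103.41°.

Therefore, the measure of angle ∠BPZ = 103.41°.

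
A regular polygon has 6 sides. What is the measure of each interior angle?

Each interior angle of a regular n-gon is (n - 2) * 180 / n.
For n = 6: (6 - 2) * 180 / 6 = 720/6 = 120 degrees.

120 degrees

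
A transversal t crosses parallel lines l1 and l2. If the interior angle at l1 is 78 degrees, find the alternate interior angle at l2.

Alternate interior angles lie on opposite sides of the transversal, between the parallel lines.
By the alternate interior angle theorem, they are equal: 78 degrees.

78 degrees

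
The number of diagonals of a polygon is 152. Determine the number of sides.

Using d = n(n - 3)/2, we solve 152 = n(n - 3)/2.
So n(n - 3) = 304.
Testing n = 19: 19 * 16 = 304 = 304. Correct.
The polygon has 19 sides.

19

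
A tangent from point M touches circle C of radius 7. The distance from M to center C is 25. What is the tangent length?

tangent = √(d² - r²) = √(25² - 7²) = √(625 - 49) = √576 = 24

24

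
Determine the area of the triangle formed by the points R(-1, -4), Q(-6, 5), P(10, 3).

Shoelace: Area = (1/2)|-1(5-3) + -6(3--4) + 10(-4-5)| = (1/2)(134) = 67

67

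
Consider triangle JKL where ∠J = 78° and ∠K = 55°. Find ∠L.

Let angle L = x. Then 78 + 55 + x = 180.
x = 180 - 133 = 47 degrees.

47 degrees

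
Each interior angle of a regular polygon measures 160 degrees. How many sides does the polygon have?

Each interior angle of a regular n-gon is (n - 2) * 180 / n.
Setting this equal to 160:
(n - 2) * 180 / n = 160
Each exterior angle = 180 - 160 = 20 degrees.
Since exterior angles sum to 360: n = 360 / 20 = 18.

18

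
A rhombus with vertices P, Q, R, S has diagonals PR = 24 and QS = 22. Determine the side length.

The diagonals of a rhombus bisect each other at right angles.
Half-diagonals: 24/2 = 12 and 22/2 = 11
side = sqrt(12^2 + 11^2)
side = sqrt(144 + 121)
side = sqrt(265)

sqrt(265)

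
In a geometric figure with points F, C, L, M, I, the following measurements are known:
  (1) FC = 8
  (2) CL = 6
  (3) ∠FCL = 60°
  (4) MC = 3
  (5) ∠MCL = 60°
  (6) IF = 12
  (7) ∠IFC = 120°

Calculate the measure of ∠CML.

Step 1: By the law of cosines on triangle MCL: ML² = 3² + 6² − 2·3·6·cos(60°) = 27, so ML = 3·√3.
Step 2: By the inverse law of cosines on triangle CML: cos(∠CML) = (3² + (3·√3)² − 6²) / (2·3·3·√3) = 0/31.18 = 0, so ∠CML = 90°.

Therefore, the measure of angle ∠CML = 90°.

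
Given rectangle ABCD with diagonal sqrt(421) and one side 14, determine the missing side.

The diagonal of a rectangle forms a right triangle with the two sides.
Rearranging the Pythagorean theorem: missing side = sqrt(d^2 - known^2).
= sqrt(421 - 196) = sqrt(225) = 15.

15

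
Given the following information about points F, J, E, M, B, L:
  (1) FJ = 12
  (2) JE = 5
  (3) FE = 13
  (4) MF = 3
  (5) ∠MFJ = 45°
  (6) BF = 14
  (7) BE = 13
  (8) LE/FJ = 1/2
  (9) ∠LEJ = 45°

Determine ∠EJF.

Step 1: By the inverse law of cosines on triangle EJF: cos(∠EJF) = (5² + 12² − 13²) / (2·5·12) = 0/120 = 0, so ∠EJF = 90°.

Therefore, the measure of angle ∠EJF = 90°.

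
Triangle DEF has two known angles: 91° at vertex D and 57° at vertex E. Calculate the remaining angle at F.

By the triangle angle sum property, the three interior angles of any triangle add up to 180°.
We know angle D = 91° and angle E = 57°, so their sum is 148°.
Therefore angle F = 180° - 148° = 32°.

32 degrees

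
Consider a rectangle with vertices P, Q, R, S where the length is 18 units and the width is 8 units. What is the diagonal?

Using the Pythagorean theorem:
d² = 18² + 8² = 324 + 64 = 388
d = sqrt(388) = 2*sqrt(97)

2*sqrt(97)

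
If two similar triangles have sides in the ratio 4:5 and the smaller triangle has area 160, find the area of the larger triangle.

Area ratio = (4/5)^2 = 16/25. Area of the larger triangle = 160 * 25/16 = 250.

250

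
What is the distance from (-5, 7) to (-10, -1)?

d = sqrt((-10 - -5)^2 + (-1 - 7)^2)
d = sqrt(-5^2 + -8^2)
d = sqrt(25 + 64)
d = sqrt(89)

sqrt(89)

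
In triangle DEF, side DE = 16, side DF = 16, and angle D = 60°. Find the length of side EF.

By the law of cosines: EF^2 = DE^2 + DF^2 - 2*DE*DF*cos(D)
EF^2 = 16^2 + 16^2 - 2*16*16*cos(60°)
EF^2 = 256 + 256 - 512*(1/2)
EF^2 = 256
EF = 16

16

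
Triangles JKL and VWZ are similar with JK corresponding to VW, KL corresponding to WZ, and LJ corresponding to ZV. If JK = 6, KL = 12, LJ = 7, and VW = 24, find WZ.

Since the triangles are similar, the ratio of corresponding sides is constant.
Scale factor k = VW / JK = 24 / 6 = 4
WZ = k * KL = 4 * 12 = 48

48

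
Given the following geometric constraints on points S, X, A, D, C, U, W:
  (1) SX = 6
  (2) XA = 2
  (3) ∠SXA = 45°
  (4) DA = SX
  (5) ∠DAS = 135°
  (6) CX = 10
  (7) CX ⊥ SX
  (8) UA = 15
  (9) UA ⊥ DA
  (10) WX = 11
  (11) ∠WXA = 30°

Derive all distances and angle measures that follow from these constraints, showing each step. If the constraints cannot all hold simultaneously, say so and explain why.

The constraints are consistent.

From the given relations:
  DA = SX = 6

Step 1: From SX = 6, XA = 2, and ∠SXA = 45°, by the law of cosines:
  SA² = SX² + XA² - 2·SX·XA·cos(45°) = 36 + 4 - 16.97 = 23.03
  SA ≈ 4.8

Step 2: From SX = 6, XC = 10, and ∠SXC = 90°, by the law of cosines:
  SC² = SX² + XC² - 2·SX·XC·cos(90°) = 36 + 100 - 0 = 136
  SC = 2·√34

Step 3: From AX = 2, XW = 11, and ∠AXW = 30°, by the law of cosines:
  AW² = AX² + XW² - 2·AX·XW·cos(30°) = 4 + 121 - 38.11 = 86.89
  AW ≈ 9.32

Step 4: From DA = 6, AU = 15, and ∠DAU = 90°, by the law of cosines:
  DU² = DA² + AU² - 2·DA·AU·cos(90°) = 36 + 225 - 0 = 261
  DU = 3·√29

Step 5: From SA = 4.8, AD = 6, and ∠SAD = 135°, by the law of cosines:
  SD² = SA² + AD² - 2·SA·AD·cos(135°) = 23.03 + 36 + 40.72 = 99.75
  SD ≈ 9.99

Step 6: From SA = 4.8, SX = 6, AX = 2, by the inverse law of cosines:
  cos(∠ASX) = (SA² + SX² - AX²) / (2·SA·SX)
  ∠ASX = 17.14°

Step 7: From SC = 2·√34, SX = 6, CX = 10, by the inverse law of cosines:
  cos(∠CSX) = (SC² + SX² - CX²) / (2·SC·SX)
  ∠CSX = 59.04°

Step 8: From AS = 4.8, AX = 2, SX = 6, by the inverse law of cosines:
  cos(∠SAX) = (AS² + AX² - SX²) / (2·AS·AX)
  ∠SAX = 117.86°

Step 9: From AW = 9.32, AX = 2, WX = 11, by the inverse law of cosines:
  cos(∠WAX) = (AW² + AX² - WX²) / (2·AW·AX)
  ∠WAX = 143.84°

Step 10: From DA = 6, DU = 3·√29, AU = 15, by the inverse law of cosines:
  cos(∠ADU) = (DA² + DU² - AU²) / (2·DA·DU)
  ∠ADU = 68.2°

Step 11: From CS = 2·√34, CX = 10, SX = 6, by the inverse law of cosines:
  cos(∠SCX) = (CS² + CX² - SX²) / (2·CS·CX)
  ∠SCX = 30.96°

Step 12: From UA = 15, UD = 3·√29, AD = 6, by the inverse law of cosines:
  cos(∠AUD) = (UA² + UD² - AD²) / (2·UA·UD)
  ∠AUD = 21.8°

Step 13: From WA = 9.32, WX = 11, AX = 2, by the inverse law of cosines:
  cos(∠AWX) = (WA² + WX² - AX²) / (2·WA·WX)
  ∠AWX = 6.16°

Step 14: From SA = 4.8, SD = 9.99, AD = 6, by the inverse law of cosines:
  cos(∠ASD) = (SA² + SD² - AD²) / (2·SA·SD)
  ∠ASD = 25.14°

Step 15: From DA = 6, DS = 9.99, AS = 4.8, by the inverse law of cosines:
  cos(∠ADS) = (DA² + DS² - AS²) / (2·DA·DS)
  ∠ADS = 19.86°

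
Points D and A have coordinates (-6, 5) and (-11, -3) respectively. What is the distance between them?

The horizontal distance is |-11 - -6| = 5 and the vertical distance is |-3 - 5| = 8.
By the Pythagorean theorem, d = sqrt(5^2 + 8^2) = sqrt(89).

sqrt(89)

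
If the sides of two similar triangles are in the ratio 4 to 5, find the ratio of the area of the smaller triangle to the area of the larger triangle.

The ratio of areas of similar triangles equals the square of the side ratio.
Side ratio = 4:5
Area ratio = (4/5)^2 = 16/25 = 16:25

16:25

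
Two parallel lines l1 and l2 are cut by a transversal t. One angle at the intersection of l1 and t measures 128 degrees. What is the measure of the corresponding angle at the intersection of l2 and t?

Corresponding angles are equal: 128 degrees.

128 degrees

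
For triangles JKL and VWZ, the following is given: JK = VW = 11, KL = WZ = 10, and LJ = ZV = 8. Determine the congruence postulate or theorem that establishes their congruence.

The given information provides:
JK = VW = 11, KL = WZ = 10, and LJ = ZV = 8
This matches the SSS congruence theorem.
All three pairs of corresponding sides are equal (Side-Side-Side).

SSS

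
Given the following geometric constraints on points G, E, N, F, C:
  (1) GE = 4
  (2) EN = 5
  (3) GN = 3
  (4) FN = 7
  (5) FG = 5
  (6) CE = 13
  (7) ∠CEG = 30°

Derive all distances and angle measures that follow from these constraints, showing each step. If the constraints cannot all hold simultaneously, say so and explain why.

The constraints are consistent.

Step 1: From GE = 4, EC = 13, and ∠GEC = 30°, by the law of cosines:
  GC² = GE² + EC² - 2·GE·EC·cos(30°) = 16 + 169 - 90.07 = 94.93
  GC ≈ 9.74

Step 2: From GE = 4, GN = 3, EN = 5, by the inverse law of cosines:
  cos(∠EGN) = (GE² + GN² - EN²) / (2·GE·GN)
  ∠EGN = 90°

Step 3: From GF = 5, GN = 3, FN = 7, by the inverse law of cosines:
  cos(∠FGN) = (GF² + GN² - FN²) / (2·GF·GN)
  ∠FGN = 120°

Step 4: From EG = 4, EN = 5, GN = 3, by the inverse law of cosines:
  cos(∠GEN) = (EG² + EN² - GN²) / (2·EG·EN)
  ∠GEN = 36.87°

Step 5: From NE = 5, NG = 3, EG = 4, by the inverse law of cosines:
  cos(∠ENG) = (NE² + NG² - EG²) / (2·NE·NG)
  ∠ENG = 53.13°

Step 6: From NF = 7, NG = 3, FG = 5, by the inverse law of cosines:
  cos(∠FNG) = (NF² + NG² - FG²) / (2·NF·NG)
  ∠FNG = 38.21°

Step 7: From FG = 5, FN = 7, GN = 3, by the inverse law of cosines:
  cos(∠GFN) = (FG² + FN² - GN²) / (2·FG·FN)
  ∠GFN = 21.79°

Step 8: From GC = 9.74, GE = 4, CE = 13, by the inverse law of cosines:
  cos(∠CGE) = (GC² + GE² - CE²) / (2·GC·GE)
  ∠CGE = 138.15°

Step 9: From CE = 13, CG = 9.74, EG = 4, by the inverse law of cosines:
  cos(∠ECG) = (CE² + CG² - EG²) / (2·CE·CG)
  ∠ECG = 11.85°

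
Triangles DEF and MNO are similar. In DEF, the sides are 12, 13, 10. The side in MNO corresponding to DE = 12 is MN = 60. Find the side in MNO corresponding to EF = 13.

Since the triangles are similar, the ratio of corresponding sides is constant.
Scale factor k = MN / DE = 60 / 12 = 5
NO = k * EF = 5 * 13 = 65

65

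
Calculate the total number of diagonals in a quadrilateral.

Total line segments between 4 vertices = C(4,2) = 6.
Subtract the 4 sides: 6 - 4 = 2 diagonals.

2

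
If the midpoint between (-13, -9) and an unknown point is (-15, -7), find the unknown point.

Using the midpoint formula: M = ((x1 + x2)/2, (y1 + y2)/2)
We know M = (-15, -7) and K = (-13, -9)
For x: -15 = (-13 + x2)/2, so x2 = 2*-15 - -13 = -17
For y: -7 = (-9 + y2)/2, so y2 = 2*-7 - -9 = -5
L = (-17, -5)

(-17, -5)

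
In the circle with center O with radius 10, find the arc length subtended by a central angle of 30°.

The full circumference is 2πr = 2π(10) = 20*pi.
The arc spans 30° out of 360°, which is a fraction of 1/12.
Arc length = 20*pi × 1/12 = 5*pi/3.

5*pi/3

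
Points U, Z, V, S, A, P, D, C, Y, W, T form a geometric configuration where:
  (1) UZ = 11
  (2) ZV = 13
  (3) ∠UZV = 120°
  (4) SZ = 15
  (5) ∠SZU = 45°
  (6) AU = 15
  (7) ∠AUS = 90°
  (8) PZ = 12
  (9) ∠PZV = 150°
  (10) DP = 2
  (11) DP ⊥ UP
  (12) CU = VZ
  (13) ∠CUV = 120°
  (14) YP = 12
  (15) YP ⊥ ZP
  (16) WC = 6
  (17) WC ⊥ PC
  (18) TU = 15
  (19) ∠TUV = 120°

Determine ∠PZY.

Step 1: By the law of cosines on triangle ZPY: ZY² = 12² + 12² − 2·12·12·cos(90°) = 288, so ZY = 12·√2.
Step 2: By the inverse law of cosines on triangle PZY: cos(∠PZY) = (12² + (12·√2)² − 12²) / (2·12·12·√2) = 288/407.29 = 0.7071, so ∠PZY = 45°.

Therefore, the measure of angle ∠PZY = 45°.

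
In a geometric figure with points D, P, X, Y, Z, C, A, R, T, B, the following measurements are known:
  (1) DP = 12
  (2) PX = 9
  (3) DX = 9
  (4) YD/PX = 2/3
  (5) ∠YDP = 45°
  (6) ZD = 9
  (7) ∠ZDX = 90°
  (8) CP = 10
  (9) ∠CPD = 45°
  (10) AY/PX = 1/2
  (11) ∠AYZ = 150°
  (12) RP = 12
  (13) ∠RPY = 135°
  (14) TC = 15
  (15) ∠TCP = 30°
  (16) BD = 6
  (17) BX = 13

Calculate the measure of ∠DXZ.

Step 1: By the law of cosines on triangle XDZ: XZ² = 9² + 9² − 2·9·9·cos(90°) = 162, so XZ = 9·√2.
Step 2: By the inverse law of cosines on triangle DXZ: cos(∠DXZ) = (9² + (9·√2)² − 9²) / (2·9·9·√2) = 162/229.1 = 0.7071, so ∠DXZ = 45°.

Therefore, the measure of angle ∠DXZ = 45°.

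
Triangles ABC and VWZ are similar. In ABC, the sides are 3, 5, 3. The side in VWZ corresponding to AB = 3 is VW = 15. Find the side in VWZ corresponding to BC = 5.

Similar triangles have proportional sides. Setting up the proportion:
VW / AB = WZ / BC
15 / 3 = WZ / 5
WZ = 5 * 15 / 3 = 25.

25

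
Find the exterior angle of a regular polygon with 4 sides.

Each exterior angle of a regular n-gon is 360 / n.
For n = 4: 360 / 4 = 90 degrees.

90 degrees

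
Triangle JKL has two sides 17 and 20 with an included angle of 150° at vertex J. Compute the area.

When two sides and the included angle are known, the area formula is (1/2)ab sin(C).
The height from one side to the opposite vertex is 20 sin(150°) = 10.
Area = (1/2) * 17 * 10 = 85.

85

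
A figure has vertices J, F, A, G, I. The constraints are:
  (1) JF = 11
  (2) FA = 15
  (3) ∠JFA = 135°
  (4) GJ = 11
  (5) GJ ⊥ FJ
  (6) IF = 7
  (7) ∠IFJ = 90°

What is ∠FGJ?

Step 1: By the law of cosines on triangle GJF: GF² = 11² + 11² − 2·11·11·cos(90°) = 242, so GF = 11·√2.
Step 2: By the inverse law of cosines on triangle FGJ: cos(∠FGJ) = ((11·√2)² + 11² − 11²) / (2·11·√2·11) = 242/342.24 = 0.7071, so ∠FGJ = 45°.

Therefore, the measure of angle ∠FGJ = 45°.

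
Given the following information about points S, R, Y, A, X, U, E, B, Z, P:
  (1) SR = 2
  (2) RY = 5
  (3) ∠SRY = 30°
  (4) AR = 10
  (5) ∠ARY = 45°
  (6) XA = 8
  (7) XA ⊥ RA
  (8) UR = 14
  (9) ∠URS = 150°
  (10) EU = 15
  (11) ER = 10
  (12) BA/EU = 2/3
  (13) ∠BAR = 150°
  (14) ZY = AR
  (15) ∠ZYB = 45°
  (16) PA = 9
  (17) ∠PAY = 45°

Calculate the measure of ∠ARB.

From the given relations: BA = 2/3·EU = 2/3·15 = 10.
Step 1: By the law of cosines on triangle RAB: RB² = 10² + 10² − 2·10·10·cos(150°) = 373.21, so RB ≈ 19.32.
Step 2: By the inverse law of cosines on triangle ARB: cos(∠ARB) = (10² + 19.32² − 10²) / (2·10·19.32) = 373.21/386.37 = 0.9659, so ∠ARB = 15°.

Therefore, the measure of angle ∠ARB = 15°.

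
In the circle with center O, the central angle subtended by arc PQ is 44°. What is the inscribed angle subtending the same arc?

Inscribed angle = 44° / 2 = 22° (inscribed angle theorem).

22°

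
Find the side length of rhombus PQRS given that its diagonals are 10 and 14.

The diagonals of a rhombus bisect each other at right angles.
Half-diagonals: 10/2 = 5 and 14/2 = 7
side = sqrt(5^2 + 7^2)
side = sqrt(25 + 49)
side = sqrt(74)

sqrt(74)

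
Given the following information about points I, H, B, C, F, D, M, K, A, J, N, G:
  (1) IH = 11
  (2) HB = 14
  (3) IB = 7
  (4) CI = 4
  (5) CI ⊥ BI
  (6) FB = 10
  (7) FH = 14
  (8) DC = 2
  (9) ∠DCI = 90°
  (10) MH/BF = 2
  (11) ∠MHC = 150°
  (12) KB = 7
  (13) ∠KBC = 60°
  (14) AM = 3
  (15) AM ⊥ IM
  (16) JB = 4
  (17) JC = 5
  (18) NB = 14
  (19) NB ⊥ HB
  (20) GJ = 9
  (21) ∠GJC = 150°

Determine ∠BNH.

Step 1: By the law of cosines on triangle NBH: NH² = 14² + 14² − 2·14·14·cos(90°) = 392, so NH = 14·√2.
Step 2: By the inverse law of cosines on triangle BNH: cos(∠BNH) = (14² + (14·√2)² − 14²) / (2·14·14·√2) = 392/554.37 = 0.7071, so ∠BNH = 45°.

Therefore, the measure of angle ∠BNH = 45°.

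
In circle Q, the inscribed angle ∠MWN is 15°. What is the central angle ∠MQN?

By the inscribed angle theorem, the central angle is twice the inscribed angle.
Central angle = 2 × 15° = 30°

30°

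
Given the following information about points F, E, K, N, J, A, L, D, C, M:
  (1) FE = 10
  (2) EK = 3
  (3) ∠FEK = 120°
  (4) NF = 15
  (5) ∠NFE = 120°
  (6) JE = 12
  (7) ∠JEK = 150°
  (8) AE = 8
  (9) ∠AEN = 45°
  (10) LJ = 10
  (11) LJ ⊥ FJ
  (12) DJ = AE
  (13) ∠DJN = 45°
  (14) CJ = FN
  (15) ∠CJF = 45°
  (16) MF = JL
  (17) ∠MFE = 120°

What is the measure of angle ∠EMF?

From the given relations: MF = JL = 10.
Step 1: By the law of cosines on triangle MFE: ME² = 10² + 10² − 2·10·10·cos(120°) = 300, so ME = 10·√3.
Step 2: By the inverse law of cosines on triangle EMF: cos(∠EMF) = ((10·√3)² + 10² − 10²) / (2·10·√3·10) = 300/346.41 = 0.866, so ∠EMF = 30°.

Therefore, the measure of angle ∠EMF = 30°.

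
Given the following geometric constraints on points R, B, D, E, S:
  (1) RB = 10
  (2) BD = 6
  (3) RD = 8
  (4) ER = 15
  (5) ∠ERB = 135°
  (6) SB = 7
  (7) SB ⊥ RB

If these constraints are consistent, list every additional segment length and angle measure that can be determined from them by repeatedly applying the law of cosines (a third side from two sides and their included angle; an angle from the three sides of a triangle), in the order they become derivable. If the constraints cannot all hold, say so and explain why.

The constraints are consistent. Derivable facts, in order:
After 1 step:
- BE ≈ 23.18
- RS = √149
- ∠BDR = 90°
- ∠BRD = 36.87°
- ∠DBR = 53.13°
After 2 steps:
- ∠BER = 17.76°
- ∠BRS = 34.99°
- ∠BSR = 55.01°
- ∠EBR = 27.24°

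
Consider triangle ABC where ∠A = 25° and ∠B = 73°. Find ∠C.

angle C = 180 - 25 - 73 = 82 degrees.

82 degrees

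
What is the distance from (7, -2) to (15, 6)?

d = sqrt((8)^2 + (8)^2) = sqrt(128) = 8*sqrt(2)

8*sqrt(2)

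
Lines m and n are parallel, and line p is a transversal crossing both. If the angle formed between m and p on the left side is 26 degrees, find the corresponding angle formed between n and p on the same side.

When a transversal crosses parallel lines, angles in the same position at each intersection are called corresponding angles.
These are always equal, so the answer is 26 degrees.

26 degrees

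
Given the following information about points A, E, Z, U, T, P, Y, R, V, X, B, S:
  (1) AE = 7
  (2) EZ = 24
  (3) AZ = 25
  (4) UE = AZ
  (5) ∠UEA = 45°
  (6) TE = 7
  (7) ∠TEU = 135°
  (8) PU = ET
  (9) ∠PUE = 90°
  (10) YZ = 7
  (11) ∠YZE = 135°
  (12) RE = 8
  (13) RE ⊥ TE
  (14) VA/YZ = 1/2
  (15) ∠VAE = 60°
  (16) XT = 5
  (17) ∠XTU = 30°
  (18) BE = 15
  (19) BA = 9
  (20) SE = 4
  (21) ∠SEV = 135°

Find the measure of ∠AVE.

From the given relations: VA = 1/2·YZ = 1/2·7 ≈ 3.5.
Step 1: By the law of cosines on triangle VAE: VE² = 3.5² + 7² − 2·3.5·7·cos(60°) = 36.75, so VE = 7/2·√3.
Step 2: By the inverse law of cosines on triangle AVE: cos(∠AVE) = (3.5² + (7/2·√3)² − 7²) / (2·3.5·7/2·√3) = 0/42.44 = 0, so ∠AVE = 90°.

Therefore, the measure of angle ∠AVE = 90°.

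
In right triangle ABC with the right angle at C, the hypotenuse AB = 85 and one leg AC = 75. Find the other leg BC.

Rearranging the Pythagorean theorem to solve for the unknown leg:
leg^2 = hypotenuse^2 - known_leg^2 = 7225 - 5625 = 1600
leg = sqrt(1600) = 40.

40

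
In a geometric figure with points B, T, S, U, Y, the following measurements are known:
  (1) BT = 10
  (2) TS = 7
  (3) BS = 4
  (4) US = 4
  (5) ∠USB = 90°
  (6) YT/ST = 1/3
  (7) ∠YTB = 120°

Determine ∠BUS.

Step 1: By the law of cosines on triangle USB: UB² = 4² + 4² − 2·4·4·cos(90°) = 32, so UB = 4·√2.
Step 2: By the inverse law of cosines on triangle BUS: cos(∠BUS) = ((4·√2)² + 4² − 4²) / (2·4·√2·4) = 32/45.25 = 0.7071, so ∠BUS = 45°.

Therefore, the measure of angle ∠BUS = 45°.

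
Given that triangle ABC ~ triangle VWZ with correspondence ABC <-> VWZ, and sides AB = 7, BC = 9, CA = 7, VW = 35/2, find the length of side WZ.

k = 35/2/7 = 5/2. WZ = 5/2 * 9 = 45/2.

45/2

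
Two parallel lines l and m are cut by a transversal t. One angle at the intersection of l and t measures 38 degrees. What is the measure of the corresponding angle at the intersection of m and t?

Corresponding angles are equal: 38 degrees.

38 degrees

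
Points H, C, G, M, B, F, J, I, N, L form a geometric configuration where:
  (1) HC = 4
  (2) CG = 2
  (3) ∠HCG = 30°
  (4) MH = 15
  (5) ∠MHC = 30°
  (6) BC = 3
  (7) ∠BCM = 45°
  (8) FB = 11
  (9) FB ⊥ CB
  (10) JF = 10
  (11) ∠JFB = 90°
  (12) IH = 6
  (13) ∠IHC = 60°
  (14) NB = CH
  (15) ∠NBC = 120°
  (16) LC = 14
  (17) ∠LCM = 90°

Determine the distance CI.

Step 1: By the law of cosines on triangle CHI: CI² = 4² + 6² − 2·4·6·cos(60°) = 28, so CI = 2·√7.

Therefore, the length of CI = 2·√7.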